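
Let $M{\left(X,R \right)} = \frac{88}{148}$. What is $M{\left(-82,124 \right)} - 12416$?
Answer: $- \frac{459370}{37} \approx -12415.0$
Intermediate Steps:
$M{\left(X,R \right)} = \frac{22}{37}$ ($M{\left(X,R \right)} = 88 \cdot \frac{1}{148} = \frac{22}{37}$)
$M{\left(-82,124 \right)} - 12416 = \frac{22}{37} - 12416 = - \frac{459370}{37}$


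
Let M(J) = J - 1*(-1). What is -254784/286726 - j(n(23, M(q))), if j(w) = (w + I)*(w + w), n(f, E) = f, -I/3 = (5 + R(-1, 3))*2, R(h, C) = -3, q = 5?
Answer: -72669070/143363 ≈ -506.89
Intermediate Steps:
I = -12 (I = -3*(5 - 3)*2 = -6*2 = -3*4 = -12)
M(J) = 1 + J (M(J) = J + 1 = 1 + J)
j(w) = 2*w*(-12 + w) (j(w) = (w - 12)*(w + w) = (-12 + w)*(2*w) = 2*w*(-12 + w))
-254784/286726 - j(n(23, M(q))) = -254784/286726 - 2*23*(-12 + 23) = -254784*1/286726 - 2*23*11 = -127392/143363 - 1*506 = -127392/143363 - 506 = -72669070/143363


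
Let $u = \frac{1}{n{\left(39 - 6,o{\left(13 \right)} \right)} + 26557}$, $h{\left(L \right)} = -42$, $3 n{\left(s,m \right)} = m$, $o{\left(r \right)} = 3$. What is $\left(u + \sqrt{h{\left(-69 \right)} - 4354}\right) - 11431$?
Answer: $- \frac{303584497}{26558} + 2 i \sqrt{1099} \approx -11431.0 + 66.302 i$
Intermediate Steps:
$n{\left(s,m \right)} = \frac{m}{3}$
$u = \frac{1}{26558}$ ($u = \frac{1}{\frac{1}{3} \cdot 3 + 26557} = \frac{1}{1 + 26557} = \frac{1}{26558} \approx 3.7653 \cdot 10^{-5}$)
$\left(u + \sqrt{h{\left(-69 \right)} - 4354}\right) - 11431 = \left(\frac{1}{26558} + \sqrt{-42 - 4354}\right) - 11431 = \left(\frac{1}{26558} + \sqrt{-4396}\right) - 11431 = \left(\frac{1}{26558} + 2 i \sqrt{1099}\right) - 11431 = - \frac{303584497}{26558} + 2 i \sqrt{1099}$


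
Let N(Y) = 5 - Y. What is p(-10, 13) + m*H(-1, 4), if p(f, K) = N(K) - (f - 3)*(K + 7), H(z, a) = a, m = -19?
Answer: 176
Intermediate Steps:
p(f, K) = 5 - K - (-3 + f)*(7 + K) (p(f, K) = (5 - K) - (f - 3)*(K + 7) = (5 - K) - (-3 + f)*(7 + K) = 5 - K - (-3 + f)*(7 + K))
p(-10, 13) + m*H(-1, 4) = (26 - 7*(-10) + 2*13 - 1*13*(-10)) - 19*4 = (26 + 70 + 26 + 130) - 76 = 252 - 76 = 176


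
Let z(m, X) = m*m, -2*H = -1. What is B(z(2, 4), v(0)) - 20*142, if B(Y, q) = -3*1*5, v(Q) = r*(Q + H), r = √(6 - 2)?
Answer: -2855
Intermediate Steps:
H = ½ (H = -½*(-1) = ½ ≈ 0.50000)
z(m, X) = m²
r = 2 (r = √4 = 2)
v(Q) = 1 + 2*Q (v(Q) = 2*(Q + ½) = 2*(½ + Q) = 1 + 2*Q)
B(Y, q) = -15 (B(Y, q) = -3*5 = -15)
B(z(2, 4), v(0)) - 20*142 = -15 - 20*142 = -15 - 2840 = -2855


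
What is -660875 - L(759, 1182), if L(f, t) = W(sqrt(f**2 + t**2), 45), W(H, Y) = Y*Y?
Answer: -662900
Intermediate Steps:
W(H, Y) = Y**2
L(f, t) = 2025 (L(f, t) = 45**2 = 2025)
-660875 - L(759, 1182) = -660875 - 1*2025 = -660875 - 2025 = -662900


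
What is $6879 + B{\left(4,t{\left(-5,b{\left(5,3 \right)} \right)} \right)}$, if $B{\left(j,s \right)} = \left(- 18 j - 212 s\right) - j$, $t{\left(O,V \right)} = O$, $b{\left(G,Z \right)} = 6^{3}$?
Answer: $7863$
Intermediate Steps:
$b{\left(G,Z \right)} = 216$
$B{\left(j,s \right)} = - 212 s - 19 j$ ($B{\left(j,s \right)} = \left(- 212 s - 18 j\right) - j = - 212 s - 19 j$)
$6879 + B{\left(4,t{\left(-5,b{\left(5,3 \right)} \right)} \right)} = 6879 - -984 = 6879 + \left(1060 - 76\right) = 6879 + 984 = 7863$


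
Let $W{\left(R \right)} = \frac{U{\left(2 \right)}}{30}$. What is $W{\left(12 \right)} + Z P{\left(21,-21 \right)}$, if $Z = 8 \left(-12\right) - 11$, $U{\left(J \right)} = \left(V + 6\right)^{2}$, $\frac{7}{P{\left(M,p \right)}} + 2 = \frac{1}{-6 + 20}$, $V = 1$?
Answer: $\frac{105301}{270} \approx 390.0$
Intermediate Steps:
$P{\left(M,p \right)} = - \frac{98}{27}$ ($P{\left(M,p \right)} = \frac{7}{-2 + \frac{1}{-6 + 20}} = \frac{7}{-2 + \frac{1}{14}} = \frac{7}{- \frac{27}{14}} = 7 \left(- \frac{14}{27}\right) = - \frac{98}{27}$)
$U{\left(J \right)} = 49$ ($U{\left(J \right)} = \left(1 + 6\right)^{2} = 7^{2} = 49$)
$Z = -107$ ($Z = -96 - 11 = -107$)
$W{\left(R \right)} = \frac{49}{30}$
$W{\left(12 \right)} + Z P{\left(21,-21 \right)} = \frac{49}{30} - - \frac{10486}{27} = \frac{49}{30} + \frac{10486}{27} = \frac{105301}{270}$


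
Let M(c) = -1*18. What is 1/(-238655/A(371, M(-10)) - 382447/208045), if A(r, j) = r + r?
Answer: -154369390/49934755149 ≈ -0.0030914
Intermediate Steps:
M(c) = -18
A(r, j) = 2*r
1/(-238655/A(371, M(-10)) - 382447/208045) = 1/(-238655/(2*371) - 382447/208045) = 1/(-238655/742 - 382447*1/208045) = 1/(-238655*1/742 - 382447/208045) = 1/(-238655/742 - 382447/208045) = 1/(-49934755149/154369390) = -154369390/49934755149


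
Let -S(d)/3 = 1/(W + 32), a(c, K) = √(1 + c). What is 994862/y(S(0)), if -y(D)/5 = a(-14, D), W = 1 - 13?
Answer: 994862*I*√13/65 ≈ 55185.0*I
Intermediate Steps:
W = -12
S(d) = -3/20 (S(d) = -3/(-12 + 32) = -3/20)
y(D) = -5*I*√13 (y(D) = -5*√(1 - 14) = -5*I*√13)
994862/y(S(0)) = 994862/((-5*I*√13)) = 994862*(I*√13/65) = 994862*I*√13/65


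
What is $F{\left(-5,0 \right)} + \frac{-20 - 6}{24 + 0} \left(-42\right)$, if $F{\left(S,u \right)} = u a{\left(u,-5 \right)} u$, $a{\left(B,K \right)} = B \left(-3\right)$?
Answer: $\frac{91}{2} \approx 45.5$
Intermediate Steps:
$a{\left(B,K \right)} = - 3 B$
$F{\left(S,u \right)} = - 3 u^{3}$ ($F{\left(S,u \right)} = u \left(- 3 u\right) u = - 3 u^{2} u = - 3 u^{3}$)
$F{\left(-5,0 \right)} + \frac{-20 - 6}{24 + 0} \left(-42\right) = - 3 \cdot 0^{3} + \frac{-20 - 6}{24 + 0} \left(-42\right) = \left(-3\right) 0 + - \frac{26}{24} \left(-42\right) = 0 + \left(-26\right) \frac{1}{24} \left(-42\right) = 0 - - \frac{91}{2} = 0 + \frac{91}{2} = \frac{91}{2}$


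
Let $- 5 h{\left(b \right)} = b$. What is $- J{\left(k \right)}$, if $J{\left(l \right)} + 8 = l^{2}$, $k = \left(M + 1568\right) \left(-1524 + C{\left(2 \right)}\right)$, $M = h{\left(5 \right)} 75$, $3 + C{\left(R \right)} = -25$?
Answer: $-5369119242488$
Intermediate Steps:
$C{\left(R \right)} = -28$ ($C{\left(R \right)} = -3 - 25 = -28$)
$h{\left(b \right)} = - \frac{b}{5}$
$M = -75$ ($M = \left(- \frac{1}{5}\right) 5 \cdot 75 = \left(-1\right) 75 = -75$)
$k = -2317136$ ($k = \left(-75 + 1568\right) \left(-1524 - 28\right) = 1493 \left(-1552\right) = -2317136$)
$J{\left(l \right)} = -8 + l^{2}$
$- J{\left(k \right)} = - (-8 + \left(-2317136\right)^{2}) = - (-8 + 5369119242496) = \left(-1\right) 5369119242488 = -5369119242488$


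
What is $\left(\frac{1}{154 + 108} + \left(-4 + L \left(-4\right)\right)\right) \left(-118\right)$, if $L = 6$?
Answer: $\frac{432765}{131} \approx 3303.6$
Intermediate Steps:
$\left(\frac{1}{154 + 108} + \left(-4 + L \left(-4\right)\right)\right) \left(-118\right) = \left(\frac{1}{154 + 108} + \left(-4 + 6 \left(-4\right)\right)\right) \left(-118\right) = \left(\frac{1}{262} - 28\right) \left(-118\right) = \left(- \frac{7335}{262}\right) \left(-118\right) = \frac{432765}{131}$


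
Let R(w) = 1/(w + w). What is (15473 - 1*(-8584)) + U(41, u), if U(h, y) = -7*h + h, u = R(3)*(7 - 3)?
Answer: 23811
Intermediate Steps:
R(w) = 1/(2*w)
u = ⅔ (u = ((½)/3)*(7 - 3) = ((½)*(⅓))*4 = (⅙)*4 = ⅔ ≈ 0.66667)
U(h, y) = -6*h
(15473 - 1*(-8584)) + U(41, u) = (15473 - 1*(-8584)) - 6*41 = (15473 + 8584) - 246 = 24057 - 246 = 23811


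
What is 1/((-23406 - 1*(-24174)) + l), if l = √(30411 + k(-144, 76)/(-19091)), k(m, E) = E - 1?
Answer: 2443648/1779958943 - √11083782639666/10679753658 ≈ 0.0010611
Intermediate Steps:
k(m, E) = -1 + E
l = √11083782639666/19091 (l = √(30411 + (-1 + 76)/(-19091)) = √(30411 + 75*(-1/19091)) = √(30411 - 75/19091) = √(580576326/19091) = √11083782639666/19091 ≈ 174.39)
1/((-23406 - 1*(-24174)) + l) = 1/((-23406 - 1*(-24174)) + √11083782639666/19091) = 1/((-23406 + 24174) + √11083782639666/19091) = 1/(768 + √11083782639666/19091)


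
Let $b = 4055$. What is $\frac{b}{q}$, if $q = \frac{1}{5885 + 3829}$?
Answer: $39390270$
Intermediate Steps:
$q = \frac{1}{9714} \approx 0.00010294$
$\frac{b}{q} = 4055 \frac{1}{\frac{1}{9714}} = 4055 \cdot 9714 = 39390270$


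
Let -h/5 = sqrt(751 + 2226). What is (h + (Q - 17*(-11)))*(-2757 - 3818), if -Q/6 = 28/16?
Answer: -2320975/2 + 32875*sqrt(2977) ≈ 6.3324e+5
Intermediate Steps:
Q = -21/2 (Q = -168/16 = -6*7/4 = -21/2 ≈ -10.500)
h = -5*sqrt(2977) (h = -5*sqrt(751 + 2226) = -5*sqrt(2977) ≈ -272.81)
(h + (Q - 17*(-11)))*(-2757 - 3818) = (-5*sqrt(2977) + (-21/2 - 17*(-11)))*(-2757 - 3818) = (-5*sqrt(2977) + (-21/2 + 187))*(-6575) = (-5*sqrt(2977) + 353/2)*(-6575) = (353/2 - 5*sqrt(2977))*(-6575) = -2320975/2 + 32875*sqrt(2977)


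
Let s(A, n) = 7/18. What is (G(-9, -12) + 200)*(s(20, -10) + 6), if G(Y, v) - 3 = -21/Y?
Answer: 35420/27 ≈ 1311.9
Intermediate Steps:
s(A, n) = 7/18 (s(A, n) = 7*(1/18) = 7/18)
G(Y, v) = 3 - 21/Y
(G(-9, -12) + 200)*(s(20, -10) + 6) = ((3 - 21/(-9)) + 200)*(7/18 + 6) = ((3 - 21*(-⅑)) + 200)*(115/18) = ((3 + 7/3) + 200)*(115/18) = (16/3 + 200)*(115/18) = (616/3)*(115/18) = 35420/27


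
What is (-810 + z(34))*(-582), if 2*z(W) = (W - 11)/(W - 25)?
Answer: 1412029/3 ≈ 4.7068e+5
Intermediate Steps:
z(W) = (-11 + W)/(2*(-25 + W)) (z(W) = ((W - 11)/(W - 25))/2 = ((-11 + W)/(-25 + W))/2 = (-11 + W)/(2*(-25 + W)))
(-810 + z(34))*(-582) = (-810 + (-11 + 34)/(2*(-25 + 34)))*(-582) = (-810 + (1/2)*23/9)*(-582) = (-810 + (1/2)*(1/9)*23)*(-582) = (-810 + 23/18)*(-582) = -14557/18*(-582) = 1412029/3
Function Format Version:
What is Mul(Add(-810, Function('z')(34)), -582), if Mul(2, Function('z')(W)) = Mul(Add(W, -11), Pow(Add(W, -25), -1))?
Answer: Rational(1412029, 3) ≈ 4.7068e+5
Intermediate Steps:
Function('z')(W) = Mul(Rational(1, 2), Pow(Add(-25, W), -1), Add(-11, W)) (Function('z')(W) = Mul(Rational(1, 2), Mul(Add(W, -11), Pow(Add(W, -25), -1))) = Mul(Rational(1, 2), Mul(Add(-11, W), Pow(Add(-25, W), -1))) = Mul(Rational(1, 2), Mul(Pow(Add(-25, W), -1), Add(-11, W))) = Mul(Rational(1, 2), Pow(Add(-25, W), -1), Add(-11, W)))
Mul(Add(-810, Function('z')(34)), -582) = Mul(Add(-810, Mul(Rational(1, 2), Pow(Add(-25, 34), -1), Add(-11, 34))), -582) = Mul(Add(-810, Mul(Rational(1, 2), Pow(9, -1), 23)), -582) = Mul(Add(-810, Mul(Rational(1, 2), Rational(1, 9), 23)), -582) = Mul(Add(-810, Rational(23, 18)), -582) = Mul(Rational(-14557, 18), -582) = Rational(1412029, 3)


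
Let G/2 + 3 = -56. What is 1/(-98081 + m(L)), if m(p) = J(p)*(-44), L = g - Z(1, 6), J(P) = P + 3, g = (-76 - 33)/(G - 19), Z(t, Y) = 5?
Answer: -137/13429837 ≈ -1.0201e-5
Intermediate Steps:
G = -118 (G = -6 + 2*(-56) = -6 - 112 = -118)
g = 109/137 (g = (-76 - 33)/(-118 - 19) = -109/(-137) = -109*(-1/137) = 109/137 ≈ 0.79562)
J(P) = 3 + P
L = -576/137 (L = 109/137 - 1*5 = 109/137 - 5 = -576/137 ≈ -4.2044)
m(p) = -132 - 44*p (m(p) = (3 + p)*(-44) = -132 - 44*p)
1/(-98081 + m(L)) = 1/(-98081 + (-132 - 44*(-576/137))) = 1/(-98081 + (-132 + 25344/137)) = 1/(-98081 + 7260/137) = 1/(-13429837/137) = -137/13429837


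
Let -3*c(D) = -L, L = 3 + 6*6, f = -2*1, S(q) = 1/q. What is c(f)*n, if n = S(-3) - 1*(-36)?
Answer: 1391/3 ≈ 463.67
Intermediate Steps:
S(q) = 1/q
f = -2
L = 39 (L = 3 + 36 = 39)
n = 107/3 (n = 1/(-3) - 1*(-36) = -⅓ + 36 = 107/3 ≈ 35.667)
c(D) = 13 (c(D) = -(-1)*39/3 = -⅓*(-39) = 13)
c(f)*n = 13*(107/3) = 1391/3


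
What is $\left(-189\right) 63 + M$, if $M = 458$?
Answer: $-11449$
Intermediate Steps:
$\left(-189\right) 63 + M = \left(-189\right) 63 + 458 = -11907 + 458 = -11449$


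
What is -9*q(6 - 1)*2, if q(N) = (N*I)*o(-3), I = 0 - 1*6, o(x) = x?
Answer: -1620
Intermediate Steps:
I = -6 (I = 0 - 6 = -6)
q(N) = 18*N (q(N) = (N*(-6))*(-3) = -6*N*(-3) = 18*N)
-9*q(6 - 1)*2 = -162*(6 - 1)*2 = -162*5*2 = -9*90*2 = -810*2 = -1620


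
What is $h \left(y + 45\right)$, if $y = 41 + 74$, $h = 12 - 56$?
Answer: $-7040$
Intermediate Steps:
$h = -44$
$y = 115$
$h \left(y + 45\right) = - 44 \left(115 + 45\right) = \left(-44\right) 160 = -7040$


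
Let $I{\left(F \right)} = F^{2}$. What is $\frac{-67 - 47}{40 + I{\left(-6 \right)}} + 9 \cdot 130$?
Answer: $\frac{2337}{2} \approx 1168.5$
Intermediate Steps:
$\frac{-67 - 47}{40 + I{\left(-6 \right)}} + 9 \cdot 130 = \frac{-67 - 47}{40 + \left(-6\right)^{2}} + 9 \cdot 130 = - \frac{114}{40 + 36} + 1170 = - \frac{114}{76} + 1170 = \left(-114\right) \frac{1}{76} + 1170 = - \frac{3}{2} + 1170 = \frac{2337}{2}$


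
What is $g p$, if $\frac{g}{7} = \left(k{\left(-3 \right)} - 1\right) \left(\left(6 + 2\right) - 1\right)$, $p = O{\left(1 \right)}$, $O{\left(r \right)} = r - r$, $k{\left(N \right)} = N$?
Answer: $0$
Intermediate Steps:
$O{\left(r \right)} = 0$
$p = 0$
$g = -196$ ($g = 7 \left(-3 - 1\right) \left(\left(6 + 2\right) - 1\right) = 7 \left(- 4 \left(8 - 1\right)\right) = 7 \left(\left(-4\right) 7\right) = 7 \left(-28\right) = -196$)
$g p = \left(-196\right) 0 = 0$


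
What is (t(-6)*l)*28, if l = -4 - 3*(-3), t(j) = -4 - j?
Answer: 280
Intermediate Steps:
l = 5 (l = -4 + 9 = 5)
(t(-6)*l)*28 = ((-4 - 1*(-6))*5)*28 = ((-4 + 6)*5)*28 = (2*5)*28 = 10*28 = 280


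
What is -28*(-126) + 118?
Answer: 3646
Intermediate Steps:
-28*(-126) + 118 = 3528 + 118 = 3646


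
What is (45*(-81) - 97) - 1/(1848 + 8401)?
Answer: -38351759/10249 ≈ -3742.0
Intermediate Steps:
(45*(-81) - 97) - 1/(1848 + 8401) = (-3645 - 97) - 1/10249 = -3742 - 1*1/10249 = -3742 - 1/10249 = -38351759/10249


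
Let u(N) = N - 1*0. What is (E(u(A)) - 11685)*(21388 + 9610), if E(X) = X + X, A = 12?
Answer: -361467678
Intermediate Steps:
u(N) = N (u(N) = N + 0 = N)
E(X) = 2*X
(E(u(A)) - 11685)*(21388 + 9610) = (2*12 - 11685)*(21388 + 9610) = (24 - 11685)*30998 = -11661*30998 = -361467678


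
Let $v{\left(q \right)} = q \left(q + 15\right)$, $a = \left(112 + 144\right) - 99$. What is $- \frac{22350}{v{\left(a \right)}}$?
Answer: $- \frac{11175}{13502} \approx -0.82765$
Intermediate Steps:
$a = 157$ ($a = 256 - 99 = 157$)
$v{\left(q \right)} = q \left(15 + q\right)$
$- \frac{22350}{v{\left(a \right)}} = - \frac{22350}{157 \left(15 + 157\right)} = - \frac{22350}{157 \cdot 172} = - \frac{22350}{27004} = \left(-22350\right) \frac{1}{27004} = - \frac{11175}{13502}$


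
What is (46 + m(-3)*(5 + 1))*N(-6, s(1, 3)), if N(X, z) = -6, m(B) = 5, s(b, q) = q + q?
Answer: -456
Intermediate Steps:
s(b, q) = 2*q
(46 + m(-3)*(5 + 1))*N(-6, s(1, 3)) = (46 + 5*(5 + 1))*(-6) = (46 + 5*6)*(-6) = (46 + 30)*(-6) = 76*(-6) = -456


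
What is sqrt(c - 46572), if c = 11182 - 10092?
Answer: I*sqrt(45482) ≈ 213.27*I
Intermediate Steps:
c = 1090
sqrt(c - 46572) = sqrt(1090 - 46572) = sqrt(-45482) = I*sqrt(45482)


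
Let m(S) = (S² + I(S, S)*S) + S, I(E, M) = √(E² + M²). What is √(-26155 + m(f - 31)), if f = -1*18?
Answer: √(-23803 - 2401*√2) ≈ 164.92*I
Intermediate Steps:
f = -18
m(S) = S + S² + S*√2*√(S²) (m(S) = (S² + √(S² + S²)*S) + S = (S² + √(2*S²)*S) + S = (S² + (√2*√(S²))*S) + S = (S² + S*√2*√(S²)) + S = S + S² + S*√2*√(S²))
√(-26155 + m(f - 31)) = √(-26155 + (-18 - 31)*(1 + (-18 - 31) + √2*√((-18 - 31)²))) = √(-26155 - 49*(1 - 49 + √2*√((-49)²))) = √(-26155 - 49*(1 - 49 + √2*√2401)) = √(-26155 - 49*(1 - 49 + √2*49)) = √(-26155 - 49*(1 - 49 + 49*√2)) = √(-26155 - 49*(-48 + 49*√2)) = √(-26155 + (2352 - 2401*√2)) = √(-23803 - 2401*√2)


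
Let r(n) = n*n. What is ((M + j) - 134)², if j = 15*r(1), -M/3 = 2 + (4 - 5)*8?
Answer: 10201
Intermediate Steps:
r(n) = n²
M = 18 (M = -3*(2 + (4 - 5)*8) = -3*(2 - 1*8) = -3*(2 - 8) = -3*(-6) = 18)
j = 15 (j = 15*1² = 15*1 = 15)
((M + j) - 134)² = ((18 + 15) - 134)² = (33 - 134)² = (-101)² = 10201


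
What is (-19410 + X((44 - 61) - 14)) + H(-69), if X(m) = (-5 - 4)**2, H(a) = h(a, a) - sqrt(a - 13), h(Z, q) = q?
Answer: -19398 - I*sqrt(82) ≈ -19398.0 - 9.0554*I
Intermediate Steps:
H(a) = a - sqrt(-13 + a) (H(a) = a - sqrt(a - 13) = a - sqrt(-13 + a))
X(m) = 81 (X(m) = (-9)**2 = 81)
(-19410 + X((44 - 61) - 14)) + H(-69) = (-19410 + 81) + (-69 - sqrt(-13 - 69)) = -19329 + (-69 - sqrt(-82)) = -19329 + (-69 - I*sqrt(82)) = -19398 - I*sqrt(82)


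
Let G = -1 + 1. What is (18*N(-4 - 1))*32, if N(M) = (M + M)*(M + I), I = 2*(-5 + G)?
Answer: 86400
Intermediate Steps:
G = 0
I = -10 (I = 2*(-5 + 0) = 2*(-5) = -10)
N(M) = 2*M*(-10 + M) (N(M) = (M + M)*(M - 10) = (2*M)*(-10 + M) = 2*M*(-10 + M))
(18*N(-4 - 1))*32 = (18*(2*(-4 - 1)*(-10 + (-4 - 1))))*32 = (18*(2*(-5)*(-10 - 5)))*32 = (18*(2*(-5)*(-15)))*32 = (18*150)*32 = 2700*32 = 86400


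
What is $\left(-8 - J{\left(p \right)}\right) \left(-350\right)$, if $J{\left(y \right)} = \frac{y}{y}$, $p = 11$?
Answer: $3150$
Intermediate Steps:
$J{\left(y \right)} = 1$
$\left(-8 - J{\left(p \right)}\right) \left(-350\right) = \left(-8 - 1\right) \left(-350\right) = \left(-9\right) \left(-350\right) = 3150$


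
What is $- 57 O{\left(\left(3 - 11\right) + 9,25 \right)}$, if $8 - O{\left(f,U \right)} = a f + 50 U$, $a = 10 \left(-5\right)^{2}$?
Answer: $85044$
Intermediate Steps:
$a = 250$ ($a = 10 \cdot 25 = 250$)
$O{\left(f,U \right)} = 8 - 250 f - 50 U$ ($O{\left(f,U \right)} = 8 - \left(250 f + 50 U\right) = 8 - \left(50 U + 250 f\right) = 8 - 250 f - 50 U$)
$- 57 O{\left(\left(3 - 11\right) + 9,25 \right)} = - 57 \left(8 - 250 \left(\left(3 - 11\right) + 9\right) - 1250\right) = - 57 \left(8 - 250 \left(-8 + 9\right) - 1250\right) = - 57 \left(8 - 250 - 1250\right) = \left(-57\right) \left(-1492\right) = 85044$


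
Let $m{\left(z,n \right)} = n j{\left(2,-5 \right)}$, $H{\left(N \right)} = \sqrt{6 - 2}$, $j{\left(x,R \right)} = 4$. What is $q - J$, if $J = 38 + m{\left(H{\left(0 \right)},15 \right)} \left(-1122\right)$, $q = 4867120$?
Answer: $4934402$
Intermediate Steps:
$H{\left(N \right)} = 2$ ($H{\left(N \right)} = \sqrt{4} = 2$)
$m{\left(z,n \right)} = 4 n$ ($m{\left(z,n \right)} = n 4 = 4 n$)
$J = -67282$ ($J = 38 + 4 \cdot 15 \left(-1122\right) = 38 + 60 \left(-1122\right) = 38 - 67320 = -67282$)
$q - J = 4867120 - -67282 = 4867120 + 67282 = 4934402$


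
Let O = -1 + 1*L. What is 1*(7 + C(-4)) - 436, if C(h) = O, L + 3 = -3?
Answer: -436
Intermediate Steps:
L = -6 (L = -3 - 3 = -6)
O = -7 (O = -1 + 1*(-6) = -1 - 6 = -7)
C(h) = -7
1*(7 + C(-4)) - 436 = 1*(7 - 7) - 436 = 1*0 - 436 = 0 - 436 = -436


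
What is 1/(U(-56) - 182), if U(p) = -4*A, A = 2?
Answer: -1/190 ≈ -0.0052632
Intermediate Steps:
U(p) = -8 (U(p) = -4*2 = -8)
1/(U(-56) - 182) = 1/(-8 - 182) = 1/(-190) = -1/190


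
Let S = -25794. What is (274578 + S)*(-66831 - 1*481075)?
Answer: -136310246304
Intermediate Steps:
(274578 + S)*(-66831 - 1*481075) = (274578 - 25794)*(-66831 - 1*481075) = 248784*(-66831 - 481075) = 248784*(-547906) = -136310246304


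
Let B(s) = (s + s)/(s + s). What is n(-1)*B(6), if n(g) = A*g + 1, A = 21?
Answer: -20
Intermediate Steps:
B(s) = 1 (B(s) = (2*s)/((2*s)) = (2*s)*(1/(2*s)) = 1)
n(g) = 1 + 21*g (n(g) = 21*g + 1 = 1 + 21*g)
n(-1)*B(6) = (1 + 21*(-1))*1 = (1 - 21)*1 = -20*1 = -20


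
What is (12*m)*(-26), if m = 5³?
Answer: -39000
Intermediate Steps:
m = 125
(12*m)*(-26) = (12*125)*(-26) = 1500*(-26) = -39000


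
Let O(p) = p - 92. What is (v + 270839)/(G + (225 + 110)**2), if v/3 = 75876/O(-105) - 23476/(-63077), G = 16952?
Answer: 108101515121/51779846223 ≈ 2.0877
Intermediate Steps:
O(p) = -92 + p
v = -14344217040/12426169 (v = 3*(75876/(-92 - 105) - 23476/(-63077)) = 3*(75876/(-197) - 23476*(-1/63077)) = 3*(75876*(-1/197) + 23476/63077) = 3*(-75876/197 + 23476/63077) = 3*(-4781405680/12426169) = -14344217040/12426169 ≈ -1154.4)
(v + 270839)/(G + (225 + 110)**2) = (-14344217040/12426169 + 270839)/(16952 + (225 + 110)**2) = 3351146968751/(12426169*(16952 + 335**2)) = 3351146968751/(12426169*(16952 + 112225)) = (3351146968751/12426169)/129177 = (3351146968751/12426169)*(1/129177) = 108101515121/51779846223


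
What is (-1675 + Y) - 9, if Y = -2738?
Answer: -4422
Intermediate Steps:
(-1675 + Y) - 9 = (-1675 - 2738) - 9 = -4413 - 9 = -4422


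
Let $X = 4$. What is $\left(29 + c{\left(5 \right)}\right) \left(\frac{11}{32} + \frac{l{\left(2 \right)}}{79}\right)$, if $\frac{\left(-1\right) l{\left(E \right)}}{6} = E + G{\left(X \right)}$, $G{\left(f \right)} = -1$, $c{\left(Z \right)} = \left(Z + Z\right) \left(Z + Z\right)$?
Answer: $\frac{87333}{2528} \approx 34.546$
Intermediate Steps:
$c{\left(Z \right)} = 4 Z^{2}$ ($c{\left(Z \right)} = 2 Z 2 Z = 4 Z^{2}$)
$l{\left(E \right)} = 6 - 6 E$ ($l{\left(E \right)} = - 6 \left(E - 1\right) = - 6 \left(-1 + E\right) = 6 - 6 E$)
$\left(29 + c{\left(5 \right)}\right) \left(\frac{11}{32} + \frac{l{\left(2 \right)}}{79}\right) = \left(29 + 4 \cdot 5^{2}\right) \left(\frac{11}{32} + \frac{6 - 12}{79}\right) = \left(29 + 4 \cdot 25\right) \left(11 \cdot \frac{1}{32} + \left(6 - 12\right) \frac{1}{79}\right) = \left(29 + 100\right) \left(\frac{11}{32} - \frac{6}{79}\right) = 129 \left(\frac{11}{32} - \frac{6}{79}\right) = 129 \cdot \frac{677}{2528} = \frac{87333}{2528}$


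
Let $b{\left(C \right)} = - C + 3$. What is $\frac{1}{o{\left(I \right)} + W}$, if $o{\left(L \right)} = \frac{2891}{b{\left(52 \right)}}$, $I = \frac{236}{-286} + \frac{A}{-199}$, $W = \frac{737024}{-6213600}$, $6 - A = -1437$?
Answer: $- \frac{194175}{11479357} \approx -0.016915$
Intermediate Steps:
$A = 1443$ ($A = 6 - -1437 = 6 + 1437 = 1443$)
$W = - \frac{23032}{194175}$ ($W = 737024 \left(- \frac{1}{6213600}\right) = - \frac{23032}{194175} \approx -0.11861$)
$I = - \frac{229831}{28457}$ ($I = \frac{236}{-286} + \frac{1443}{-199} = 236 \left(- \frac{1}{286}\right) + 1443 \left(- \frac{1}{199}\right) = - \frac{118}{143} - \frac{1443}{199} = - \frac{229831}{28457} \approx -8.0764$)
$b{\left(C \right)} = 3 - C$
$o{\left(L \right)} = -59$ ($o{\left(L \right)} = \frac{2891}{3 - 52} = \frac{2891}{-49} = 2891 \left(- \frac{1}{49}\right) = -59$)
$\frac{1}{o{\left(I \right)} + W} = \frac{1}{-59 - \frac{23032}{194175}} = \frac{1}{- \frac{11479357}{194175}} = - \frac{194175}{11479357}$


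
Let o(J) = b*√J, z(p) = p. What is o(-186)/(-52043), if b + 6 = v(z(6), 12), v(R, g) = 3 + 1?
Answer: 2*I*√186/52043 ≈ 0.00052411*I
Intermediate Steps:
v(R, g) = 4
b = -2 (b = -6 + 4 = -2)
o(J) = -2*√J
o(-186)/(-52043) = -2*I*√186/(-52043) = -2*I*√186*(-1/52043) = 2*I*√186/52043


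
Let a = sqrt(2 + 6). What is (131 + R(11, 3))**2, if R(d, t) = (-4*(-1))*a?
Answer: 17289 + 2096*sqrt(2) ≈ 20253.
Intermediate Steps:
a = 2*sqrt(2) (a = sqrt(8) = 2*sqrt(2) ≈ 2.8284)
R(d, t) = 8*sqrt(2) (R(d, t) = (-4*(-1))*(2*sqrt(2)) = 4*(2*sqrt(2)) = 8*sqrt(2))
(131 + R(11, 3))**2 = (131 + 8*sqrt(2))**2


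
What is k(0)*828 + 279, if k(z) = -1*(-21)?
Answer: 17667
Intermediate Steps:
k(z) = 21
k(0)*828 + 279 = 21*828 + 279 = 17388 + 279 = 17667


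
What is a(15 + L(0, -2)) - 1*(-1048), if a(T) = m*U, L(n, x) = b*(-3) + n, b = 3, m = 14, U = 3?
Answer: 1090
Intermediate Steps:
L(n, x) = -9 + n (L(n, x) = 3*(-3) + n = -9 + n)
a(T) = 42 (a(T) = 14*3 = 42)
a(15 + L(0, -2)) - 1*(-1048) = 42 - 1*(-1048) = 42 + 1048 = 1090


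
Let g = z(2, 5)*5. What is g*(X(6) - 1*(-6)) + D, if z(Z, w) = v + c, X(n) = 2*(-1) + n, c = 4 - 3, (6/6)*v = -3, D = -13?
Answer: -113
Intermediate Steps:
v = -3
c = 1
X(n) = -2 + n
z(Z, w) = -2 (z(Z, w) = -3 + 1 = -2)
g = -10 (g = -2*5 = -10)
g*(X(6) - 1*(-6)) + D = -10*((-2 + 6) - 1*(-6)) - 13 = -10*(4 + 6) - 13 = -10*10 - 13 = -100 - 13 = -113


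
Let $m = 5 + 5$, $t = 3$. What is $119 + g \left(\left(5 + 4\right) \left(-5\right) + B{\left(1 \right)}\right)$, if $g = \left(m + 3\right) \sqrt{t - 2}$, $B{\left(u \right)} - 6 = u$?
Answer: $-375$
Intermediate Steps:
$m = 10$
$B{\left(u \right)} = 6 + u$
$g = 13$ ($g = \left(10 + 3\right) \sqrt{3 - 2} = 13 \sqrt{1} = 13 \cdot 1 = 13$)
$119 + g \left(\left(5 + 4\right) \left(-5\right) + B{\left(1 \right)}\right) = 119 + 13 \left(\left(5 + 4\right) \left(-5\right) + \left(6 + 1\right)\right) = 119 + 13 \left(9 \left(-5\right) + 7\right) = 119 + 13 \left(-45 + 7\right) = 119 + 13 \left(-38\right) = 119 - 494 = -375$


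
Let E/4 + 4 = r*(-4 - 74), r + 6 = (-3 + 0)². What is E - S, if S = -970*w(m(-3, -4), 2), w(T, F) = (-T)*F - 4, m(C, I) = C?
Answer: 988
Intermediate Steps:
w(T, F) = -4 - F*T (w(T, F) = -F*T - 4 = -4 - F*T)
S = -1940 (S = -970*(-4 - 1*2*(-3)) = -970*(-4 + 6) = -970*2 = -1940)
r = 3 (r = -6 + (-3 + 0)² = -6 + (-3)² = -6 + 9 = 3)
E = -952 (E = -16 + 4*(3*(-4 - 74)) = -16 + 4*(3*(-78)) = -16 + 4*(-234) = -16 - 936 = -952)
E - S = -952 - 1*(-1940) = -952 + 1940 = 988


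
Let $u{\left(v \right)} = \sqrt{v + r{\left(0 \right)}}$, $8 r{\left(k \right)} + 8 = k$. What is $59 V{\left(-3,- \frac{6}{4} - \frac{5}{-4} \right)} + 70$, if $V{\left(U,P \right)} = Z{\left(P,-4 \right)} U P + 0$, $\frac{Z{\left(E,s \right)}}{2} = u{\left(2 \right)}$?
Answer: $\frac{317}{2} \approx 158.5$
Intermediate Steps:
$r{\left(k \right)} = -1 + \frac{k}{8}$
$u{\left(v \right)} = \sqrt{-1 + v}$ ($u{\left(v \right)} = \sqrt{v + \left(-1 + \frac{1}{8} \cdot 0\right)} = \sqrt{v + \left(-1 + 0\right)} = \sqrt{v - 1} = \sqrt{-1 + v}$)
$Z{\left(E,s \right)} = 2$ ($Z{\left(E,s \right)} = 2 \sqrt{-1 + 2} = 2 \sqrt{1} = 2 \cdot 1 = 2$)
$V{\left(U,P \right)} = 2 P U$ ($V{\left(U,P \right)} = 2 U P + 0 = 2 P U + 0 = 2 P U$)
$59 V{\left(-3,- \frac{6}{4} - \frac{5}{-4} \right)} + 70 = 59 \cdot 2 \left(- \frac{6}{4} - \frac{5}{-4}\right) \left(-3\right) + 70 = 59 \cdot 2 \left(\left(-6\right) \frac{1}{4} - - \frac{5}{4}\right) \left(-3\right) + 70 = 59 \cdot 2 \left(- \frac{3}{2} + \frac{5}{4}\right) \left(-3\right) + 70 = 59 \cdot 2 \left(- \frac{1}{4}\right) \left(-3\right) + 70 = 59 \cdot \frac{3}{2} + 70 = \frac{177}{2} + 70 = \frac{317}{2}$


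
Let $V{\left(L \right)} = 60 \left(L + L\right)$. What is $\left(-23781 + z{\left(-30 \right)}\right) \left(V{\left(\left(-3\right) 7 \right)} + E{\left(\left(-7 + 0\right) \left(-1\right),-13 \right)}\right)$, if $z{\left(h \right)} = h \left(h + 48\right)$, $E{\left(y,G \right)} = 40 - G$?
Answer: $59999907$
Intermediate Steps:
$V{\left(L \right)} = 120 L$ ($V{\left(L \right)} = 60 \cdot 2 L = 120 L$)
$z{\left(h \right)} = h \left(48 + h\right)$
$\left(-23781 + z{\left(-30 \right)}\right) \left(V{\left(\left(-3\right) 7 \right)} + E{\left(\left(-7 + 0\right) \left(-1\right),-13 \right)}\right) = \left(-23781 - 30 \left(48 - 30\right)\right) \left(120 \left(\left(-3\right) 7\right) + \left(40 - -13\right)\right) = \left(-23781 - 540\right) \left(120 \left(-21\right) + \left(40 + 13\right)\right) = \left(-23781 - 540\right) \left(-2520 + 53\right) = \left(-24321\right) \left(-2467\right) = 59999907$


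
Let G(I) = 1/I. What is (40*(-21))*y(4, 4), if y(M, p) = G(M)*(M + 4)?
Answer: -1680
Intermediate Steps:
G(I) = 1/I
y(M, p) = (4 + M)/M (y(M, p) = (M + 4)/M = (4 + M)/M)
(40*(-21))*y(4, 4) = (40*(-21))*((4 + 4)/4) = -210*8 = -840*2 = -1680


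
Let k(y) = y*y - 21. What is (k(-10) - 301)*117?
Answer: -25974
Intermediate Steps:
k(y) = -21 + y² (k(y) = y² - 21 = -21 + y²)
(k(-10) - 301)*117 = ((-21 + (-10)²) - 301)*117 = ((-21 + 100) - 301)*117 = (79 - 301)*117 = -222*117 = -25974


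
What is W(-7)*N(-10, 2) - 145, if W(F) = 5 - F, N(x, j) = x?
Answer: -265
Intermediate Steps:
W(-7)*N(-10, 2) - 145 = (5 - 1*(-7))*(-10) - 145 = (5 + 7)*(-10) - 145 = 12*(-10) - 145 = -120 - 145 = -265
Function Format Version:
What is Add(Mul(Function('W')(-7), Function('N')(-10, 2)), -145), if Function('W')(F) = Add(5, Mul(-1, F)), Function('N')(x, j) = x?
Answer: -265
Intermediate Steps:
Add(Mul(Function('W')(-7), Function('N')(-10, 2)), -145) = Add(Mul(Add(5, Mul(-1, -7)), -10), -145) = Add(Mul(Add(5, 7), -10), -145) = Add(Mul(12, -10), -145) = Add(-120, -145) = -265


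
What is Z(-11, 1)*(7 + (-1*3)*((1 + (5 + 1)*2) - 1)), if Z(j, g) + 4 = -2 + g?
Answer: 145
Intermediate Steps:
Z(j, g) = -6 + g (Z(j, g) = -4 + (-2 + g) = -6 + g)
Z(-11, 1)*(7 + (-1*3)*((1 + (5 + 1)*2) - 1)) = (-6 + 1)*(7 + (-1*3)*((1 + (5 + 1)*2) - 1)) = -5*(7 - 3*((1 + 6*2) - 1)) = -5*(7 - 3*((1 + 12) - 1)) = -5*(7 - 3*(13 - 1)) = -5*(7 - 3*12) = -5*(7 - 36) = -5*(-29) = 145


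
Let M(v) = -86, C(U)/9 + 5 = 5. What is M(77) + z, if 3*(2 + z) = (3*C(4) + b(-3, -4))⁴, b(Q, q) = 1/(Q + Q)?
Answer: -342143/3888 ≈ -88.000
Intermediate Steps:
b(Q, q) = 1/(2*Q)
C(U) = 0 (C(U) = -45 + 9*5 = -45 + 45 = 0)
z = -7775/3888 (z = -2 + (3*0 + (½)/(-3))⁴/3 = -2 + (0 + (½)*(-⅓))⁴/3 = -2 + (0 - ⅙)⁴/3 = -2 + (-⅙)⁴/3 = -2 + (⅓)*(1/1296) = -2 + 1/3888 = -7775/3888 ≈ -1.9997)
M(77) + z = -86 - 7775/3888 = -342143/3888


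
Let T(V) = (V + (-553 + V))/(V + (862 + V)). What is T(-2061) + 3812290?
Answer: 2485614015/652 ≈ 3.8123e+6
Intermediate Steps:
T(V) = (-553 + 2*V)/(862 + 2*V)
T(-2061) + 3812290 = (-553/2 - 2061)/(431 - 2061) + 3812290 = -4675/2/(-1630) + 3812290 = -1/1630*(-4675/2) + 3812290 = 935/652 + 3812290 = 2485614015/652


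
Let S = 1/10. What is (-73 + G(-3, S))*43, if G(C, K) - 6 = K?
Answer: -28767/10 ≈ -2876.7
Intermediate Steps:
S = 1/10 ≈ 0.10000
G(C, K) = 6 + K
(-73 + G(-3, S))*43 = (-73 + (6 + 1/10))*43 = (-73 + 61/10)*43 = -669/10*43 = -28767/10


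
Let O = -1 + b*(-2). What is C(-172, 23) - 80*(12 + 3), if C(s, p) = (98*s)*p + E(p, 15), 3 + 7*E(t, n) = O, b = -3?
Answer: -2722214/7 ≈ -3.8889e+5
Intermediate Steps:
O = 5 (O = -1 - 3*(-2) = -1 + 6 = 5)
E(t, n) = 2/7 (E(t, n) = -3/7 + (1/7)*5 = -3/7 + 5/7 = 2/7)
C(s, p) = 2/7 + 98*p*s (C(s, p) = (98*s)*p + 2/7 = 98*p*s + 2/7 = 2/7 + 98*p*s)
C(-172, 23) - 80*(12 + 3) = (2/7 + 98*23*(-172)) - 80*(12 + 3) = (2/7 - 387688) - 80*15 = -2713814/7 - 1*1200 = -2713814/7 - 1200 = -2722214/7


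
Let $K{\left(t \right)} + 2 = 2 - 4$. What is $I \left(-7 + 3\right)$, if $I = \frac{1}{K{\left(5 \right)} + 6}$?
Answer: $-2$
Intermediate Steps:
$K{\left(t \right)} = -4$ ($K{\left(t \right)} = -2 + \left(2 - 4\right) = -2 - 2 = -4$)
$I = \frac{1}{2}$ ($I = \frac{1}{-4 + 6} = \frac{1}{2} \approx 0.5$)
$I \left(-7 + 3\right) = \frac{-7 + 3}{2} = \frac{1}{2} \left(-4\right) = -2$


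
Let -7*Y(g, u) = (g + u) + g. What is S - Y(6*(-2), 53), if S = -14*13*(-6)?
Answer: 7673/7 ≈ 1096.1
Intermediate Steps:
Y(g, u) = -2*g/7 - u/7 (Y(g, u) = -((g + u) + g)/7 = -(u + 2*g)/7 = -2*g/7 - u/7)
S = 1092 (S = -182*(-6) = 1092)
S - Y(6*(-2), 53) = 1092 - (-12*(-2)/7 - ⅐*53) = 1092 - (-2/7*(-12) - 53/7) = 1092 - (24/7 - 53/7) = 1092 - 1*(-29/7) = 1092 + 29/7 = 7673/7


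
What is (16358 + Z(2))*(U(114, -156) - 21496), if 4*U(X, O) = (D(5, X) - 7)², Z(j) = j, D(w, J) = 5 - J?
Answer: -296639520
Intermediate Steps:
U(X, O) = (-2 - X)²/4 (U(X, O) = ((5 - X) - 7)²/4 = (-2 - X)²/4)
(16358 + Z(2))*(U(114, -156) - 21496) = (16358 + 2)*((2 + 114)²/4 - 21496) = 16360*((¼)*116² - 21496) = 16360*((¼)*13456 - 21496) = 16360*(3364 - 21496) = 16360*(-18132) = -296639520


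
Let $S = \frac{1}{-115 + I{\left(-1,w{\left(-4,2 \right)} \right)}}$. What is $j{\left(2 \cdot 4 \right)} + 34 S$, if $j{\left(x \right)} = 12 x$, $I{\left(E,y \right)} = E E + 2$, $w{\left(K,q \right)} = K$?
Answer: $\frac{5359}{56} \approx 95.696$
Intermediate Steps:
$I{\left(E,y \right)} = 2 + E^{2}$ ($I{\left(E,y \right)} = E^{2} + 2 = 2 + E^{2}$)
$S = - \frac{1}{112}$ ($S = \frac{1}{-115 + \left(2 + \left(-1\right)^{2}\right)} = \frac{1}{-115 + \left(2 + 1\right)} = \frac{1}{-115 + 3} = \frac{1}{-112} = - \frac{1}{112} \approx -0.0089286$)
$j{\left(2 \cdot 4 \right)} + 34 S = 12 \cdot 2 \cdot 4 + 34 \left(- \frac{1}{112}\right) = 12 \cdot 8 - \frac{17}{56} = 96 - \frac{17}{56} = \frac{5359}{56}$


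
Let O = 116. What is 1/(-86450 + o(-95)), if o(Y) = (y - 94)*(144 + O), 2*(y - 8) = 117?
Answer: -1/93600 ≈ -1.0684e-5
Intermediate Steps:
y = 133/2 (y = 8 + (½)*117 = 8 + 117/2 = 133/2 ≈ 66.500)
o(Y) = -7150 (o(Y) = (133/2 - 94)*(144 + 116) = -55/2*260 = -7150)
1/(-86450 + o(-95)) = 1/(-86450 - 7150) = 1/(-93600) = -1/93600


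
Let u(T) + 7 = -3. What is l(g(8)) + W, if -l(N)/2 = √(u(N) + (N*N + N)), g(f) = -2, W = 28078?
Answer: 28078 - 4*I*√2 ≈ 28078.0 - 5.6569*I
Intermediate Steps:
u(T) = -10 (u(T) = -7 - 3 = -10)
l(N) = -2*√(-10 + N + N²) (l(N) = -2*√(-10 + (N*N + N)) = -2*√(-10 + (N² + N)) = -2*√(-10 + (N + N²)) = -2*√(-10 + N + N²))
l(g(8)) + W = -2*√(-10 - 2 + (-2)²) + 28078 = -2*√(-10 - 2 + 4) + 28078 = -4*I*√2 + 28078 = 28078 - 4*I*√2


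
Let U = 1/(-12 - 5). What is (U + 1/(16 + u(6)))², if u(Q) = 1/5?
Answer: 16/1896129 ≈ 8.4382e-6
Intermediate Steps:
u(Q) = ⅕
U = -1/17 (U = 1/(-17) = -1/17 ≈ -0.058824)
(U + 1/(16 + u(6)))² = (-1/17 + 1/(16 + ⅕))² = (-1/17 + 1/(81/5))² = (-1/17 + 5/81)² = (4/1377)² = 16/1896129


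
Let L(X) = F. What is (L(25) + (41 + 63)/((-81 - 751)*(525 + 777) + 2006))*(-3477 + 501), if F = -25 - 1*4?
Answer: 46658599968/540629 ≈ 86304.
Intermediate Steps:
F = -29 (F = -25 - 4 = -29)
L(X) = -29
(L(25) + (41 + 63)/((-81 - 751)*(525 + 777) + 2006))*(-3477 + 501) = (-29 + (41 + 63)/((-81 - 751)*(525 + 777) + 2006))*(-3477 + 501) = (-29 + 104/(-832*1302 + 2006))*(-2976) = (-29 + 104/(-1083264 + 2006))*(-2976) = (-29 + 104/(-1081258))*(-2976) = (-29 + 104*(-1/1081258))*(-2976) = (-29 - 52/540629)*(-2976) = -15678293/540629*(-2976) = 46658599968/540629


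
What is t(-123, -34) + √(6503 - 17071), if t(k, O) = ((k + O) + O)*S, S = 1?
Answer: -191 + 2*I*√2642 ≈ -191.0 + 102.8*I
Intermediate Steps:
t(k, O) = k + 2*O (t(k, O) = ((k + O) + O)*1 = ((O + k) + O)*1 = (k + 2*O)*1 = k + 2*O)
t(-123, -34) + √(6503 - 17071) = (-123 + 2*(-34)) + √(6503 - 17071) = (-123 - 68) + √(-10568) = -191 + 2*I*√2642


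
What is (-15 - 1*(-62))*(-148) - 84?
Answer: -7040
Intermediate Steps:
(-15 - 1*(-62))*(-148) - 84 = (-15 + 62)*(-148) - 84 = 47*(-148) - 84 = -6956 - 84 = -7040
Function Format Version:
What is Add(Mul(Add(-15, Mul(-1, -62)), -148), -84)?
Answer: -7040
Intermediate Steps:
Add(Mul(Add(-15, Mul(-1, -62)), -148), -84) = Add(Mul(Add(-15, 62), -148), -84) = Add(Mul(47, -148), -84) = Add(-6956, -84) = -7040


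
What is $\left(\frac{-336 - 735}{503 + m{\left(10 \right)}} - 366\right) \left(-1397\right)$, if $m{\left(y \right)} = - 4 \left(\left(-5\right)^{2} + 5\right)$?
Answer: $\frac{197324853}{383} \approx 5.1521 \cdot 10^{5}$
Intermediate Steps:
$m{\left(y \right)} = -120$ ($m{\left(y \right)} = - 4 \left(25 + 5\right) = \left(-4\right) 30 = -120$)
$\left(\frac{-336 - 735}{503 + m{\left(10 \right)}} - 366\right) \left(-1397\right) = \left(\frac{-336 - 735}{503 - 120} - 366\right) \left(-1397\right) = \left(- \frac{1071}{383} - 366\right) \left(-1397\right) = \left(- \frac{141249}{383}\right) \left(-1397\right) = \frac{197324853}{383}$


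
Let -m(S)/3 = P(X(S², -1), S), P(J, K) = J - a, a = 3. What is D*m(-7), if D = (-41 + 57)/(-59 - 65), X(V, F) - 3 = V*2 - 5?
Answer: 36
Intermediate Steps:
X(V, F) = -2 + 2*V (X(V, F) = 3 + (V*2 - 5) = 3 + (2*V - 5) = 3 + (-5 + 2*V) = -2 + 2*V)
P(J, K) = -3 + J (P(J, K) = J - 1*3 = J - 3 = -3 + J)
m(S) = 15 - 6*S² (m(S) = -3*(-3 + (-2 + 2*S²)) = -3*(-5 + 2*S²) = 15 - 6*S²)
D = -4/31 (D = 16/(-124) = 16*(-1/124) = -4/31 ≈ -0.12903)
D*m(-7) = -4*(15 - 6*(-7)²)/31 = -4*(15 - 6*49)/31 = -4*(15 - 294)/31 = -4/31*(-279) = 36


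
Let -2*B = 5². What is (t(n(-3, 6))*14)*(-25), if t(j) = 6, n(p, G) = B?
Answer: -2100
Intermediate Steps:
B = -25/2 (B = -½*5² = -½*25 = -25/2 ≈ -12.500)
n(p, G) = -25/2
(t(n(-3, 6))*14)*(-25) = (6*14)*(-25) = 84*(-25) = -2100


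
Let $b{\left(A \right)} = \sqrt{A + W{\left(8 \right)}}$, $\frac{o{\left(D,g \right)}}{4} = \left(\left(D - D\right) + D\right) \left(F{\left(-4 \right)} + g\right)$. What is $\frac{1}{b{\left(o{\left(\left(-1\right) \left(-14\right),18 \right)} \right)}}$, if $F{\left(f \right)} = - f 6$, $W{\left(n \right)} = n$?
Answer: $\frac{\sqrt{590}}{1180} \approx 0.020585$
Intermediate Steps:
$F{\left(f \right)} = - 6 f$
$o{\left(D,g \right)} = 4 D \left(24 + g\right)$ ($o{\left(D,g \right)} = 4 \left(\left(D - D\right) + D\right) \left(\left(-6\right) \left(-4\right) + g\right) = 4 \left(0 + D\right) \left(24 + g\right) = 4 D \left(24 + g\right)$)
$b{\left(A \right)} = \sqrt{8 + A}$ ($b{\left(A \right)} = \sqrt{A + 8} = \sqrt{8 + A}$)
$\frac{1}{b{\left(o{\left(\left(-1\right) \left(-14\right),18 \right)} \right)}} = \frac{1}{\sqrt{8 + 4 \left(\left(-1\right) \left(-14\right)\right) \left(24 + 18\right)}} = \frac{1}{\sqrt{8 + 4 \cdot 14 \cdot 42}} = \frac{1}{\sqrt{8 + 2352}} = \frac{1}{\sqrt{2360}} = \frac{1}{2 \sqrt{590}} = \frac{\sqrt{590}}{1180}$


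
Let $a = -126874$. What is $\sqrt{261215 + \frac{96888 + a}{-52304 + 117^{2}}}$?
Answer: $\frac{\sqrt{389503605052765}}{38615} \approx 511.09$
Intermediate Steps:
$\sqrt{261215 + \frac{96888 + a}{-52304 + 117^{2}}} = \sqrt{261215 + \frac{96888 - 126874}{-52304 + 117^{2}}} = \sqrt{261215 - \frac{29986}{-52304 + 13689}} = \sqrt{261215 - \frac{29986}{-38615}} = \sqrt{261215 - - \frac{29986}{38615}} = \sqrt{261215 + \frac{29986}{38615}} = \sqrt{\frac{10086847211}{38615}} = \frac{\sqrt{389503605052765}}{38615}$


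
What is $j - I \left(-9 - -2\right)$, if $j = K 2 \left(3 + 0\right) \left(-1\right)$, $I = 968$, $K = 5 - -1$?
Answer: $6740$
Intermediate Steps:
$K = 6$ ($K = 5 + 1 = 6$)
$j = -36$ ($j = 6 \cdot 2 \left(3 + 0\right) \left(-1\right) = 12 \cdot 3 \left(-1\right) = 12 \left(-3\right) = -36$)
$j - I \left(-9 - -2\right) = -36 - 968 \left(-9 - -2\right) = -36 - 968 \left(-9 + 2\right) = -36 - 968 \left(-7\right) = -36 - -6776 = -36 + 6776 = 6740$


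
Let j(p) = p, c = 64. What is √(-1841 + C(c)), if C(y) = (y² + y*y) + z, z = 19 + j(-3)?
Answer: √6367 ≈ 79.793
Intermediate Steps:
z = 16 (z = 19 - 3 = 16)
C(y) = 16 + 2*y² (C(y) = (y² + y*y) + 16 = (y² + y²) + 16 = 2*y² + 16 = 16 + 2*y²)
√(-1841 + C(c)) = √(-1841 + (16 + 2*64²)) = √(-1841 + (16 + 2*4096)) = √(-1841 + (16 + 8192)) = √(-1841 + 8208) = √6367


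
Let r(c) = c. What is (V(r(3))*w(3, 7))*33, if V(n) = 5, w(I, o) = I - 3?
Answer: 0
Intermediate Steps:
w(I, o) = -3 + I
(V(r(3))*w(3, 7))*33 = (5*(-3 + 3))*33 = (5*0)*33 = 0*33 = 0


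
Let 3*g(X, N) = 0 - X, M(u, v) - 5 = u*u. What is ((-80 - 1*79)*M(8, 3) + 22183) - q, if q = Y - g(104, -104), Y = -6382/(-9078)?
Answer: 50730725/4539 ≈ 11177.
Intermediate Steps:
M(u, v) = 5 + u² (M(u, v) = 5 + u*u = 5 + u²)
g(X, N) = -X/3 (g(X, N) = (0 - X)/3 = (-X)/3 = -X/3)
Y = 3191/4539 (Y = -6382*(-1/9078) = 3191/4539 ≈ 0.70302)
q = 160543/4539 (q = 3191/4539 - (-1)*104/3 = 3191/4539 - 1*(-104/3) = 3191/4539 + 104/3 = 160543/4539 ≈ 35.370)
((-80 - 1*79)*M(8, 3) + 22183) - q = ((-80 - 1*79)*(5 + 8²) + 22183) - 1*160543/4539 = ((-80 - 79)*(5 + 64) + 22183) - 160543/4539 = (-159*69 + 22183) - 160543/4539 = (-10971 + 22183) - 160543/4539 = 11212 - 160543/4539 = 50730725/4539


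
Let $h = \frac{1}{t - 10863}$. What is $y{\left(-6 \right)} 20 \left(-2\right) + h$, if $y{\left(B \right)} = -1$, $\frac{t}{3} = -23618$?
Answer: $\frac{3268679}{81717} \approx 40.0$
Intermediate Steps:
$t = -70854$ ($t = 3 \left(-23618\right) = -70854$)
$h = - \frac{1}{81717}$ ($h = \frac{1}{-70854 - 10863} = \frac{1}{-81717} = - \frac{1}{81717} \approx -1.2237 \cdot 10^{-5}$)
$y{\left(-6 \right)} 20 \left(-2\right) + h = \left(-1\right) 20 \left(-2\right) - \frac{1}{81717} = \left(-20\right) \left(-2\right) - \frac{1}{81717} = 40 - \frac{1}{81717} = \frac{3268679}{81717}$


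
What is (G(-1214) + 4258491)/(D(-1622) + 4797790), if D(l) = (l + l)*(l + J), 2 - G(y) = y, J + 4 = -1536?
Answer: 4259707/15055318 ≈ 0.28294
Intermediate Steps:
J = -1540 (J = -4 - 1536 = -1540)
G(y) = 2 - y
D(l) = 2*l*(-1540 + l) (D(l) = (l + l)*(l - 1540) = (2*l)*(-1540 + l) = 2*l*(-1540 + l))
(G(-1214) + 4258491)/(D(-1622) + 4797790) = ((2 - 1*(-1214)) + 4258491)/(2*(-1622)*(-1540 - 1622) + 4797790) = ((2 + 1214) + 4258491)/(2*(-1622)*(-3162) + 4797790) = (1216 + 4258491)/(10257528 + 4797790) = 4259707/15055318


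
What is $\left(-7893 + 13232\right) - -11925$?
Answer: $17264$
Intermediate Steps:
$\left(-7893 + 13232\right) - -11925 = 5339 + 11925 = 17264$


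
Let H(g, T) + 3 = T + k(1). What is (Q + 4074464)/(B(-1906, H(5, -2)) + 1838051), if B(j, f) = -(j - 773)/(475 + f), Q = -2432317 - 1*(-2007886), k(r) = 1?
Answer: 573055181/288574900 ≈ 1.9858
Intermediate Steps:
Q = -424431 (Q = -2432317 + 2007886 = -424431)
H(g, T) = -2 + T (H(g, T) = -3 + (T + 1) = -3 + (1 + T) = -2 + T)
B(j, f) = -(-773 + j)/(475 + f)
(Q + 4074464)/(B(-1906, H(5, -2)) + 1838051) = (-424431 + 4074464)/((773 - 1*(-1906))/(475 + (-2 - 2)) + 1838051) = 3650033/((773 + 1906)/(475 - 4) + 1838051) = 3650033/(2679/471 + 1838051) = 3650033/((1/471)*2679 + 1838051) = 3650033/(893/157 + 1838051) = 3650033/(288574900/157) = 3650033*(157/288574900) = 573055181/288574900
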